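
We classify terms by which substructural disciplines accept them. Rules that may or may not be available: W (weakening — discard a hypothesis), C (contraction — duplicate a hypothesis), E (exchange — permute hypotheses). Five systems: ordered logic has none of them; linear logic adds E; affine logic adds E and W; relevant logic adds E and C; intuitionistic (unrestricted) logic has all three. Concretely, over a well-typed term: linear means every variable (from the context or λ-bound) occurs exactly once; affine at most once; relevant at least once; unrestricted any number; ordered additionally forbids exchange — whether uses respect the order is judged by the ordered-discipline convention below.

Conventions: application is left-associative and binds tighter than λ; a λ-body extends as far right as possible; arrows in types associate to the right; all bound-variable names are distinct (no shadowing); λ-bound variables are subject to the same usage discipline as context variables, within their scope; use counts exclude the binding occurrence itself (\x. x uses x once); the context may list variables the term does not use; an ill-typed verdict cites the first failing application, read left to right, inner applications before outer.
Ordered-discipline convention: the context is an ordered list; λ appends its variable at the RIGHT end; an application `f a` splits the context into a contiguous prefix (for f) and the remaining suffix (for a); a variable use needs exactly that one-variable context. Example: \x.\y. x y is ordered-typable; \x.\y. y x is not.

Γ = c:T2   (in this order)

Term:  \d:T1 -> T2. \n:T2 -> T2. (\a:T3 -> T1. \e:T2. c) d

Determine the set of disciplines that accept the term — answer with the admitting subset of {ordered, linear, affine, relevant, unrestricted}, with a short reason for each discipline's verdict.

admitting disciplines: none
use counts: c: 1×, d (bound): 1×, n (bound): 0×, a (bound): 0×, e (bound): 0×
use order (left to right): c, d
typing: ill-typed: an application expects T3 -> T1 but receives T1 -> T2
ordered ✗ (not simply typable)
linear ✗ (fails simple typing)
affine ✗ (a type mismatch blocks all five)
relevant ✗ (the type mismatch rejects it)
unrestricted ✗ (not simply typable)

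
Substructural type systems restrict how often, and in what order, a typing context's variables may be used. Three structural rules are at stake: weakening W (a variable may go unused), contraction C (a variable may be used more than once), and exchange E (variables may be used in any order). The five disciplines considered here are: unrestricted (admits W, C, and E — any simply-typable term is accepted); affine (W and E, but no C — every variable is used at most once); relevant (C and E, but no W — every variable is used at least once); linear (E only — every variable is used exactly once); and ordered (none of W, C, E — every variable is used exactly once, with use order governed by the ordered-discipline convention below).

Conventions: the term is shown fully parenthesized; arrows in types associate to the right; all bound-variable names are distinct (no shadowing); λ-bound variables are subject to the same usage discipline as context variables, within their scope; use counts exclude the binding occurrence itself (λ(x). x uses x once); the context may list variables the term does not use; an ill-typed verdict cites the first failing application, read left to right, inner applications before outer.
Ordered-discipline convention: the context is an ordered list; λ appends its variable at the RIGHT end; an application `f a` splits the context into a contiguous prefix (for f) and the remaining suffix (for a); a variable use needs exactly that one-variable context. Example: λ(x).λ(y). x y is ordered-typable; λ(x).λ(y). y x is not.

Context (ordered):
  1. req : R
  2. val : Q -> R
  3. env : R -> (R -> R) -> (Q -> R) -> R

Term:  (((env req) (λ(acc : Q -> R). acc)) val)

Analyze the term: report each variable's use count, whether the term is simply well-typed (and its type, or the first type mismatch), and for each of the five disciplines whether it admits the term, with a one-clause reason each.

use counts: req=1, val=1, env=1, acc (bound)=1
uses in reading order: env, req, acc, val
typing: ill-typed: a function awaiting R -> R gets (Q -> R) -> Q -> R
ordered ✗ (not simply typable)
linear ✗ (fails simple typing)
affine ✗ (a type mismatch blocks all five)
relevant ✗ (the type mismatch rejects it)
unrestricted ✗ (not simply typable)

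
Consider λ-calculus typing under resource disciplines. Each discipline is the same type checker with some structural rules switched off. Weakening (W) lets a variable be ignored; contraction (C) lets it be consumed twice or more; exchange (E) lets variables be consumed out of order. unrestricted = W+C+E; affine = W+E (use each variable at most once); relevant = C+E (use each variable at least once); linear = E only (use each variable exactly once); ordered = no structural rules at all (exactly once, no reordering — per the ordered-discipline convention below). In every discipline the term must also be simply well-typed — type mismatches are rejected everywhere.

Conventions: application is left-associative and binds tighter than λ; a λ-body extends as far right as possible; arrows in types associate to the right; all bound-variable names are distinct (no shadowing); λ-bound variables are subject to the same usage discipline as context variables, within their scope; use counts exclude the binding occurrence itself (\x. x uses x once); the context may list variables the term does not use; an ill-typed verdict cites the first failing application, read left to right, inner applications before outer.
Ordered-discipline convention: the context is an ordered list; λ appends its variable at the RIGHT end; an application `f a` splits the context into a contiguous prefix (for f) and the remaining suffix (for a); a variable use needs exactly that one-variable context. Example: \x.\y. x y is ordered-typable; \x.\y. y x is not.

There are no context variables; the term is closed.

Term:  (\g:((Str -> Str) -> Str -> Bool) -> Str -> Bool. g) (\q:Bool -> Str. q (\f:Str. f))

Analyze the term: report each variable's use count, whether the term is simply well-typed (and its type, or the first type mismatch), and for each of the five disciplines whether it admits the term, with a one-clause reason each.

variable uses: g (λ-bound) ×1, q (λ-bound) ×1, f (λ-bound) ×1
order of uses: g, q, f
typing: ill-typed: an argument Str -> Str mismatches the expected Bool
ordered ✗ (the type mismatch rejects it)
linear ✗ (not simply typable)
affine ✗ (fails simple typing)
relevant ✗ (a type mismatch blocks all five)
unrestricted ✗ (the type mismatch rejects it)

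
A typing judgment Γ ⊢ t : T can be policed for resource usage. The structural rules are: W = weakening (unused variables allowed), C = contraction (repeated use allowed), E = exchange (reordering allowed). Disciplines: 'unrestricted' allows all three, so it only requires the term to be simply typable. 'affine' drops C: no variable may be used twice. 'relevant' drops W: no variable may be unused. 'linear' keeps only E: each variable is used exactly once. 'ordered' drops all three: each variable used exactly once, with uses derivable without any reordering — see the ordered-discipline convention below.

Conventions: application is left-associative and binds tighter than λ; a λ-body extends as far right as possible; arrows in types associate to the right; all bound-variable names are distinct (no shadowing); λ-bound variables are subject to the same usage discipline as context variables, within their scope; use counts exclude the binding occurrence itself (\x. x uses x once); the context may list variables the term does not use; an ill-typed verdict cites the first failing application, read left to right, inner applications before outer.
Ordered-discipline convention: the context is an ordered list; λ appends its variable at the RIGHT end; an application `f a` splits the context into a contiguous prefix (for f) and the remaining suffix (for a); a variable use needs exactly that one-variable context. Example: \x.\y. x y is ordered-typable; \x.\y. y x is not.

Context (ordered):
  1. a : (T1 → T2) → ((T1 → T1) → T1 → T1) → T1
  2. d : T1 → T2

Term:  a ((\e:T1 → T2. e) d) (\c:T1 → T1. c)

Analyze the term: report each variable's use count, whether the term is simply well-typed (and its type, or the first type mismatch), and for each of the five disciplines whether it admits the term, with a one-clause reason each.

use counts: a: 1; d: 1; e (bound): 1; c (bound): 1
use order (left to right): a, e, d, c
typing: ✓ — T1
ordered ✓ (a, d, e, c once each; derivable with no W/C/E)
linear ✓ (a, d, e, c: one use apiece)
affine ✓ (no duplicate uses among a, d, e, c)
relevant ✓ (at least one use each (a, d, e, c))
unrestricted ✓ (type-checks (T1) and nothing is barred)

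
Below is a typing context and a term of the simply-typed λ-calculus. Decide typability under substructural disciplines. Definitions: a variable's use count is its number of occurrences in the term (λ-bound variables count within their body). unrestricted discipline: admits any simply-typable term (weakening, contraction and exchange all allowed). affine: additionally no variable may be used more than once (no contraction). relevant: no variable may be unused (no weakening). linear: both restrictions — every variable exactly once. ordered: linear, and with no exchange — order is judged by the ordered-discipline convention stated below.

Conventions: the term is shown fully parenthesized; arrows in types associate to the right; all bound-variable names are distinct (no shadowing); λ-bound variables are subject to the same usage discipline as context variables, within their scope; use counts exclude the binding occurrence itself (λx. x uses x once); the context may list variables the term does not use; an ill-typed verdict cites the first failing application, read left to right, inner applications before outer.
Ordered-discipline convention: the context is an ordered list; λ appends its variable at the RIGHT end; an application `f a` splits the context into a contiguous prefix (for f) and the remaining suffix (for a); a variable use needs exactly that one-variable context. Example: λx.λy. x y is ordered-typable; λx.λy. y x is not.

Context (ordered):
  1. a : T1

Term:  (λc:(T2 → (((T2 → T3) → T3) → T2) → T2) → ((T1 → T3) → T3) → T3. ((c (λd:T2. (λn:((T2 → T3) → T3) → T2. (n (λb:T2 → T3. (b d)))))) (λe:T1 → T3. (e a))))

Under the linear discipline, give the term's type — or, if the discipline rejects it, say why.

term : ((T2 → (((T2 → T3) → T3) → T2) → T2) → ((T1 → T3) → T3) → T3) → T3
use counts: a: 1×, c [bound]: 1×, d [bound]: 1×, n [bound]: 1×, b [bound]: 1×, e [bound]: 1×
uses in reading order: c, n, b, d, e, a
typing: the term checks, with type ((T2 → (((T2 → T3) → T3) → T2) → T2) → ((T1 → T3) → T3) → T3) → T3
summary: ordered ✗ · linear ✓ · affine ✓ · relevant ✓ · unrestricted ✓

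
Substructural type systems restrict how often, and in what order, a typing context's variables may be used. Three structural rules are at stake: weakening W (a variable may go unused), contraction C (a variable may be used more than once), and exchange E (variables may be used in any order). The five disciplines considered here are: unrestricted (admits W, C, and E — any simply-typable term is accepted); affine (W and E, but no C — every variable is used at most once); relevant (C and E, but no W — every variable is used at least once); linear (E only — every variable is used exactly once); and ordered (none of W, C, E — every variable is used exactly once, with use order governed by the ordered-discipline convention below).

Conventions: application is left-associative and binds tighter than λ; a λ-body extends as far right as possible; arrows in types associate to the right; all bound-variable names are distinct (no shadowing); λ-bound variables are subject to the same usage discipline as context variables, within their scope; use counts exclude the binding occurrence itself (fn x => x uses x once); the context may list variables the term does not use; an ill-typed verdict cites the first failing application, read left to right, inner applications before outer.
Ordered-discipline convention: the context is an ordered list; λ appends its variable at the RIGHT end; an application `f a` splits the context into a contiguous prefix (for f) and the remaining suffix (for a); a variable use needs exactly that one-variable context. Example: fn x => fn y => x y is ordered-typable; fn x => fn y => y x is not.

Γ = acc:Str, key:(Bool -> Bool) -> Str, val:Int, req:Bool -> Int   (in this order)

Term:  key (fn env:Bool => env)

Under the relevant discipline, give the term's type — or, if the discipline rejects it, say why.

not well-typed under relevant — acc, val, req never used (weakening)
use counts: acc ×0, key ×1, val ×0, req ×0, env [bound] ×1
use order (left to right): key, env
typing: ✓ — Str
all disciplines: ordered ✗ | linear ✗ | affine ✓ | relevant ✗ | unrestricted ✓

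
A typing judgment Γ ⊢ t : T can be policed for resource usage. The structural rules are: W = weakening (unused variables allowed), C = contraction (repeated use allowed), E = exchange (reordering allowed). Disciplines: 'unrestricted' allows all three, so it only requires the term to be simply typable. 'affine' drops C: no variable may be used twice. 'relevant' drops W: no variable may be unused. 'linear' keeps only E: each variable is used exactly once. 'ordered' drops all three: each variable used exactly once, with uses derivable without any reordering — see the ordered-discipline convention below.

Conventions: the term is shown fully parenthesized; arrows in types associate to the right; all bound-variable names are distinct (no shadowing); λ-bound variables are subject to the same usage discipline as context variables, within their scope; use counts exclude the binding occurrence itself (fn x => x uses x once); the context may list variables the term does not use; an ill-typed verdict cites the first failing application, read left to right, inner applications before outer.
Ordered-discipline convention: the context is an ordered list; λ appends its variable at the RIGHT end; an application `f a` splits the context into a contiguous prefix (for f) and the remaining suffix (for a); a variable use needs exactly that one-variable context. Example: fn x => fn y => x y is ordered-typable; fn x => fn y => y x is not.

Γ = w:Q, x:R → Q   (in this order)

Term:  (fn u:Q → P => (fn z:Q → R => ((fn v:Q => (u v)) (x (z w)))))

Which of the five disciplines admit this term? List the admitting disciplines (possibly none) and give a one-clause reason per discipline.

admitted in: linear, affine, relevant, unrestricted
counts: w: 1×, x: 1×, u [bound]: 1×, z [bound]: 1×, v [bound]: 1×
order of uses: u, v, x, z, w
typing: well-typed at (Q → P) → (Q → R) → P
ordered ✗ (no contiguous prefix/suffix split fits u, v, x, z, w)
linear ✓ (single use per variable (w, x, u, z, v))
affine ✓ (no duplicate uses among w, x, u, z, v)
relevant ✓ (w, x, u, z, v: all used, weakening unneeded)
unrestricted ✓ (well-typed at (Q → P) → (Q → R) → P; no restrictions here)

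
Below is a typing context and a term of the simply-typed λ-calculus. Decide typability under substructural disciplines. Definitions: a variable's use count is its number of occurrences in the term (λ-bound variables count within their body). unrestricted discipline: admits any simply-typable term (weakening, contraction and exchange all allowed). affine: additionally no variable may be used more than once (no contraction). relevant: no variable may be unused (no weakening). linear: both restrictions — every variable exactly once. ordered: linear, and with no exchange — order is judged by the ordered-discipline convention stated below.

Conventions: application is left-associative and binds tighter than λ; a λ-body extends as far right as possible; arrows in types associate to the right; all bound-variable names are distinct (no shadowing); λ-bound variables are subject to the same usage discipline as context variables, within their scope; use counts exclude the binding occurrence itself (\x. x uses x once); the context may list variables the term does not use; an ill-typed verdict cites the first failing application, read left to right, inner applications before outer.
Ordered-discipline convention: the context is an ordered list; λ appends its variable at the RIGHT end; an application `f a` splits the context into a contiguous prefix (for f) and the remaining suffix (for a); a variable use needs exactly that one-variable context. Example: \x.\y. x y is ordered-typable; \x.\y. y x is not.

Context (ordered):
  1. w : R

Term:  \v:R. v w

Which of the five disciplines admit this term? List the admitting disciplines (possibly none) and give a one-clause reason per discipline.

admitted in: none
counts: w: 1, v [bound]: 1
order of uses: v, w
typing: ill-typed: can't apply a value of type R
ordered: ✗ — not simply typable
linear: ✗ — fails simple typing
affine: ✗ — a type mismatch blocks all five
relevant: ✗ — the type mismatch rejects it
unrestricted: ✗ — not simply typable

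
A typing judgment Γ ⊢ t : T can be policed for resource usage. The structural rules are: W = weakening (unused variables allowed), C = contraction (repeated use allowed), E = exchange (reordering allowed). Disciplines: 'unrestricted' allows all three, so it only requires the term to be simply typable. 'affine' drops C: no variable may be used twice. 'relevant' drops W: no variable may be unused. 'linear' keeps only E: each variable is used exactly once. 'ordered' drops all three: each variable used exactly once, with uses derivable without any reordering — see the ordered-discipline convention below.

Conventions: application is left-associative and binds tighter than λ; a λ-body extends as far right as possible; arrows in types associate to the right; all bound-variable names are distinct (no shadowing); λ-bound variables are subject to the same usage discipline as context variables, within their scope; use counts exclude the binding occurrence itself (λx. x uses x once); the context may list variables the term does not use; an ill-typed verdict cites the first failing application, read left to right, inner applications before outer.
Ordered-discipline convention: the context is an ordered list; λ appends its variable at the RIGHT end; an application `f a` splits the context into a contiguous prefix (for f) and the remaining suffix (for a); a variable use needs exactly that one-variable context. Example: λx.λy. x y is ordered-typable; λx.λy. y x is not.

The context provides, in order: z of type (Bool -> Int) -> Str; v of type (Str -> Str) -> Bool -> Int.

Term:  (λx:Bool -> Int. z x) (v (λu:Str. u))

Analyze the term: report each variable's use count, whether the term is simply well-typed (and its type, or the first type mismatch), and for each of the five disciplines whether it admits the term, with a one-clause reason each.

variable uses: z ×1, v ×1, x (bound) ×1, u (bound) ×1
left-to-right use order: z, x, v, u
typing: the term checks, with type Str
ordered ✓ (single-use (z, v, x, u), ordered derivation ok)
linear ✓ (exactly-once usage across z, v, x, u)
affine ✓ (no duplicate uses among z, v, x, u)
relevant ✓ (every one of z, v, x, u appears)
unrestricted ✓ (well-typed at Str; no restrictions here)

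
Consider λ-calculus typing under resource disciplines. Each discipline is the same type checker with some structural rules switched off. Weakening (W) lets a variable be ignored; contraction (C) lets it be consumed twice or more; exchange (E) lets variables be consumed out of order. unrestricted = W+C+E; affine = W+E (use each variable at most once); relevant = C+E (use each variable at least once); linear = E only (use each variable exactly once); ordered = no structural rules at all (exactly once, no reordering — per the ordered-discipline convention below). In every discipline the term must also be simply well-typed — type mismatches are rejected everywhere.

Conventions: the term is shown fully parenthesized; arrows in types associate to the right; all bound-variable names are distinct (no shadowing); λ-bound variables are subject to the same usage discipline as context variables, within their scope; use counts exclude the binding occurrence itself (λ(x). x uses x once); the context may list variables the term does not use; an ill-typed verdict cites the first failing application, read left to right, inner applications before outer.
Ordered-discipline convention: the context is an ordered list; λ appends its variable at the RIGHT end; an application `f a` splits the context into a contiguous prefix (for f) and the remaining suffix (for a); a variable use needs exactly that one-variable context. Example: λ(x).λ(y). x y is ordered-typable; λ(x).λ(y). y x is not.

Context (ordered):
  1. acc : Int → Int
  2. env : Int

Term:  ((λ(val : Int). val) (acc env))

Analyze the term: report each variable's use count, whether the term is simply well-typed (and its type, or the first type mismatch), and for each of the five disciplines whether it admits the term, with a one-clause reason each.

counts: acc: 1×; env: 1×; val (bound): 1×
left-to-right use order: val, acc, env
typing: well-typed at Int
ordered: ✓ — single-use (acc, env, val), ordered derivation ok
linear: ✓ — single use per variable (acc, env, val)
affine: ✓ — none of acc, env, val used more than once
relevant: ✓ — none of acc, env, val goes unused
unrestricted: ✓ — well-typed at Int; no restrictions here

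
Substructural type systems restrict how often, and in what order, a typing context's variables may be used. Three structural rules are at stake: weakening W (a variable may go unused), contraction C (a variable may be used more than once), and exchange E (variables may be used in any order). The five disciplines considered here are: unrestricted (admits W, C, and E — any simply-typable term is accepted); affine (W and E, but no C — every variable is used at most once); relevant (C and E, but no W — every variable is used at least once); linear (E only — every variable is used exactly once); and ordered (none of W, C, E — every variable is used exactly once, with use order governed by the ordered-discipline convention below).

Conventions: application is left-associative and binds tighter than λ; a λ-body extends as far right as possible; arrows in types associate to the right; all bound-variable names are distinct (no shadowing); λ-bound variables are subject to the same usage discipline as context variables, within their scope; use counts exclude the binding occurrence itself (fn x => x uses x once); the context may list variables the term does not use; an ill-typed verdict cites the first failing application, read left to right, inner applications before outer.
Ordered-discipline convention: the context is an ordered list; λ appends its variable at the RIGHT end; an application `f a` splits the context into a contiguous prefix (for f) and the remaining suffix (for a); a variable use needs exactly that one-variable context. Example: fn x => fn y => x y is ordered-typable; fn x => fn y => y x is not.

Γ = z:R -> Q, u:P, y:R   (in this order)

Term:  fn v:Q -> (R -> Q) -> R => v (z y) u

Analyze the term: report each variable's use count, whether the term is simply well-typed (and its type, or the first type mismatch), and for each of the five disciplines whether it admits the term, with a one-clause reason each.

usage: z ×1; u ×1; y ×1; v (λ-bound) ×1
uses in reading order: v, z, y, u
typing: ill-typed: an application expects R -> Q but receives P
ordered: ✗, a type mismatch blocks all five
linear: ✗, the type mismatch rejects it
affine: ✗, not simply typable
relevant: ✗, fails simple typing
unrestricted: ✗, a type mismatch blocks all five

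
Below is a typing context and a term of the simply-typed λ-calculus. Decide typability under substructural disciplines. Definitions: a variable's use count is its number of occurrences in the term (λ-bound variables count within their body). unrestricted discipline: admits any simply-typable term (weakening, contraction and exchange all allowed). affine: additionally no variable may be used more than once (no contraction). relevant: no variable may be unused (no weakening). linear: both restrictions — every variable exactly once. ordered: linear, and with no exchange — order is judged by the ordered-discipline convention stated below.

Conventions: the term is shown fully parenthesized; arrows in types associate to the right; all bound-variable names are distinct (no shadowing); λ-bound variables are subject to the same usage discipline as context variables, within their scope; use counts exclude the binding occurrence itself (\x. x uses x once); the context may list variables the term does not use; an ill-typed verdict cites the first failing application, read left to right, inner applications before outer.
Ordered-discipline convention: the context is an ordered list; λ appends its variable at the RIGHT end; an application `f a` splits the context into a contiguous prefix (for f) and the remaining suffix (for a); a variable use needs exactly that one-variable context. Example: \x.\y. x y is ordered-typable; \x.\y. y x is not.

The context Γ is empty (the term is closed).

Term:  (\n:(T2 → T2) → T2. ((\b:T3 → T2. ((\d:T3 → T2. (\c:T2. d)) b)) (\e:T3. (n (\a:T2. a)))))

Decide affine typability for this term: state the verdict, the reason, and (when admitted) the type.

yes — at most one use each (n, b, d, c, e, a); term : ((T2 → T2) → T2) → T2 → T3 → T2
usage: n (λ-bound) ×1; b (λ-bound) ×1; d (λ-bound) ×1; c (λ-bound) ×0; e (λ-bound) ×0; a (λ-bound) ×1
left-to-right use order: d, b, n, a
typing: ✓ — ((T2 → T2) → T2) → T2 → T3 → T2
per-discipline verdicts: ordered ✗, linear ✗, affine ✓, relevant ✗, unrestricted ✓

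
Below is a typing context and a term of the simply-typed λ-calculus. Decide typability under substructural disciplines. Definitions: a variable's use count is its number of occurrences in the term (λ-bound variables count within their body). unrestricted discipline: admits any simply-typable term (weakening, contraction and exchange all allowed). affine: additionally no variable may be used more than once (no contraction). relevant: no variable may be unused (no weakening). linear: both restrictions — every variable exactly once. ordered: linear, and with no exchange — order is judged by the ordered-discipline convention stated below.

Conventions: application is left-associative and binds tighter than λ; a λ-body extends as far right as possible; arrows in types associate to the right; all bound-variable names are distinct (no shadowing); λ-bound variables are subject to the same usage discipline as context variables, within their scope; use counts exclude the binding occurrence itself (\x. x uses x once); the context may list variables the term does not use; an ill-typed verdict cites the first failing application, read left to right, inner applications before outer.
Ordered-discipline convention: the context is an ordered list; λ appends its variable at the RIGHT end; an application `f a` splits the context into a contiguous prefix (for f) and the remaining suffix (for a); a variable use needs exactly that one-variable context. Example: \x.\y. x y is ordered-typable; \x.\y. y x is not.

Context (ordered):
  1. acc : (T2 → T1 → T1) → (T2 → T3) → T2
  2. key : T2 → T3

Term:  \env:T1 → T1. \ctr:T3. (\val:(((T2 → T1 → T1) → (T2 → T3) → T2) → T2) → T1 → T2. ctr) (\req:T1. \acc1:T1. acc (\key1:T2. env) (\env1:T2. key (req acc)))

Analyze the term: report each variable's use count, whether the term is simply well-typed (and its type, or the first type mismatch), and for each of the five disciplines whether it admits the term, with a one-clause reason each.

usage: acc ×2; key ×1; env (bound) ×1; ctr (bound) ×1; val (bound) ×0; req (bound) ×1; acc1 (bound) ×0; key1 (bound) ×0; env1 (bound) ×0
left-to-right use order: ctr, acc, env, key, req, acc
typing: ill-typed: can't apply a value of type T1
ordered ✗ (fails simple typing)
linear ✗ (a type mismatch blocks all five)
affine ✗ (the type mismatch rejects it)
relevant ✗ (not simply typable)
unrestricted ✗ (fails simple typing)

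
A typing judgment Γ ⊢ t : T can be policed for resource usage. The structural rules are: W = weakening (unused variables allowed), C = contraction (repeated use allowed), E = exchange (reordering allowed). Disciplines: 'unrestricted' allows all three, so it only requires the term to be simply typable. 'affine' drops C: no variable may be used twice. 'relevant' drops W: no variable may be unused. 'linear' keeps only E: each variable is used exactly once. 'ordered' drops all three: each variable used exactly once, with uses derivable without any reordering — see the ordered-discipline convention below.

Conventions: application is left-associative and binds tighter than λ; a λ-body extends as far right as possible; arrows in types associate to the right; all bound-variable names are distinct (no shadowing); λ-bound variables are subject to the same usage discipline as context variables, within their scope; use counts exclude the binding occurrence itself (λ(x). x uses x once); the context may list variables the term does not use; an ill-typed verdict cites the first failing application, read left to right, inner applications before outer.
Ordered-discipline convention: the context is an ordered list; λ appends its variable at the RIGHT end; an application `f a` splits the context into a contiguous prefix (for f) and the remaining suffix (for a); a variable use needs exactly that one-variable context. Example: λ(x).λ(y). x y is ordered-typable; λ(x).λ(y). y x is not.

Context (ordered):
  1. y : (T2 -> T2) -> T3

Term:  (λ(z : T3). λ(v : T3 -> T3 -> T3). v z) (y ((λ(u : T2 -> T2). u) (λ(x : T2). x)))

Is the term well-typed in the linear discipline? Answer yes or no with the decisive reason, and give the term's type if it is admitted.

yes — single use per variable (y, z, v, u, x); term : (T3 -> T3 -> T3) -> T3 -> T3
use counts: y: 1×; z [bound]: 1×; v [bound]: 1×; u [bound]: 1×; x [bound]: 1×
uses in reading order: v, z, y, u, x
typing: the term checks, with type (T3 -> T3 -> T3) -> T3 -> T3
summary: ordered ✗ · linear ✓ · affine ✓ · relevant ✓ · unrestricted ✓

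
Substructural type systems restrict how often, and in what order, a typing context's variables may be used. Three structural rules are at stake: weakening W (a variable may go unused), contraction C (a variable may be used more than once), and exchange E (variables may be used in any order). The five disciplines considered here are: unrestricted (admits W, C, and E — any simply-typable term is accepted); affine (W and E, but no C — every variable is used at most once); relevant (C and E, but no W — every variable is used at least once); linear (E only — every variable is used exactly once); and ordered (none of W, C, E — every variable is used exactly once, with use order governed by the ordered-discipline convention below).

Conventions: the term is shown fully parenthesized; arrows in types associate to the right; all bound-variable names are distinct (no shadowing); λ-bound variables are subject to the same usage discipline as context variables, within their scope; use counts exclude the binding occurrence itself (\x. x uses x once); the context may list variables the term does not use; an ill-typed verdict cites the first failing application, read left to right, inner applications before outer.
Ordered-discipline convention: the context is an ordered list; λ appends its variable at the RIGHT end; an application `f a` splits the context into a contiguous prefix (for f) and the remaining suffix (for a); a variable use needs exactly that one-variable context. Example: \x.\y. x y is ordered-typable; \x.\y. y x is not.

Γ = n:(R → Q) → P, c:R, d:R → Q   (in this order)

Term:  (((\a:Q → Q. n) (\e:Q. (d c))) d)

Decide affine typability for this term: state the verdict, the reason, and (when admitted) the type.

no — repeated use of d ×2
counts: n: 1×, c: 1×, d: 2×, a (λ-bound): 0×, e (λ-bound): 0×
order of uses: n, d, c, d
typing: well-typed at P
all disciplines: ordered ✗ · linear ✗ · affine ✗ · relevant ✗ · unrestricted ✓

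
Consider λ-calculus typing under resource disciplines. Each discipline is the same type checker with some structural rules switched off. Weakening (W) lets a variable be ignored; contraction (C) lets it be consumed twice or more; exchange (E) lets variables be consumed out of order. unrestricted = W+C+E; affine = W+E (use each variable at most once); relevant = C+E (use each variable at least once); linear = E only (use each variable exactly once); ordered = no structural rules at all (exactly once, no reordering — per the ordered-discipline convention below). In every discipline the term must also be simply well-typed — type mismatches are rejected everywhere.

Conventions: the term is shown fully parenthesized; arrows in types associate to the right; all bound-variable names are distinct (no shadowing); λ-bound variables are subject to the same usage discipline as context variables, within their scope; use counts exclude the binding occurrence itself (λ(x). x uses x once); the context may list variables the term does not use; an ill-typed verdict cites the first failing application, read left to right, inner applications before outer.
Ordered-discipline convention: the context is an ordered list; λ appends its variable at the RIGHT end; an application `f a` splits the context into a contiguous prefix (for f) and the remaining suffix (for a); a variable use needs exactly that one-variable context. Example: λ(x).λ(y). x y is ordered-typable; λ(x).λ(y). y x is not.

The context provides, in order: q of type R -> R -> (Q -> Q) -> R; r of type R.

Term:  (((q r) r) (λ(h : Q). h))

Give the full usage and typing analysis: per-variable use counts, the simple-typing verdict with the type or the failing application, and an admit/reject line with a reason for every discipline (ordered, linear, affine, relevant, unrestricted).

variable uses: q ×1, r ×2, h [bound] ×1
left-to-right use order: q, r, r, h
typing: ✓ — R
ordered ✗ (r ×2 used more than once (contraction))
linear ✗ (r ×2 used more than once (contraction))
affine ✗ (r ×2 used more than once (contraction))
relevant ✓ (q, r, h: all used, weakening unneeded)
unrestricted ✓ (simply typable at R; W, C, E all held)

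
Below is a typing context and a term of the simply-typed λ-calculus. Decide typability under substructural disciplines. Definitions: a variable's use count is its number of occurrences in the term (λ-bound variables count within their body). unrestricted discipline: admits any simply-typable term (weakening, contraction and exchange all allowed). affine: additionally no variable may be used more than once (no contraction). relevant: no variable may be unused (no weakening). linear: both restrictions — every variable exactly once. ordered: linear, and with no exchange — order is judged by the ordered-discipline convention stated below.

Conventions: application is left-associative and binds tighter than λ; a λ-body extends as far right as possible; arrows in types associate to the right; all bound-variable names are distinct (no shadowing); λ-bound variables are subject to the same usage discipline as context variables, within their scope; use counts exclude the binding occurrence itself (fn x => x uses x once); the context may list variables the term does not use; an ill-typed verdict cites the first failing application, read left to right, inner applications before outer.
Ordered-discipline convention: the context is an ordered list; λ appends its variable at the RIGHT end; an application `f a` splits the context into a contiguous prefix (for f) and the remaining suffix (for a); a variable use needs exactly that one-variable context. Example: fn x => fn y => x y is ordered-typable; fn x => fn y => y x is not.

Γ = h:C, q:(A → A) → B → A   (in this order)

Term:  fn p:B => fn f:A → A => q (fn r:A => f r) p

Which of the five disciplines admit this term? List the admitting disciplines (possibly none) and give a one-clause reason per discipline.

admitted in: affine, unrestricted
usage: h: 0, q: 1, p (λ-bound): 1, f (λ-bound): 1, r (λ-bound): 1
left-to-right use order: q, f, r, p
typing: well-typed — term : B → (A → A) → A
ordered: ✗, unused: h — weakening required
linear: ✗, unused: h — weakening required
affine: ✓, none of h, q, p, f, r used more than once
relevant: ✗, unused: h — weakening required
unrestricted: ✓, type-checks (B → (A → A) → A) and nothing is barred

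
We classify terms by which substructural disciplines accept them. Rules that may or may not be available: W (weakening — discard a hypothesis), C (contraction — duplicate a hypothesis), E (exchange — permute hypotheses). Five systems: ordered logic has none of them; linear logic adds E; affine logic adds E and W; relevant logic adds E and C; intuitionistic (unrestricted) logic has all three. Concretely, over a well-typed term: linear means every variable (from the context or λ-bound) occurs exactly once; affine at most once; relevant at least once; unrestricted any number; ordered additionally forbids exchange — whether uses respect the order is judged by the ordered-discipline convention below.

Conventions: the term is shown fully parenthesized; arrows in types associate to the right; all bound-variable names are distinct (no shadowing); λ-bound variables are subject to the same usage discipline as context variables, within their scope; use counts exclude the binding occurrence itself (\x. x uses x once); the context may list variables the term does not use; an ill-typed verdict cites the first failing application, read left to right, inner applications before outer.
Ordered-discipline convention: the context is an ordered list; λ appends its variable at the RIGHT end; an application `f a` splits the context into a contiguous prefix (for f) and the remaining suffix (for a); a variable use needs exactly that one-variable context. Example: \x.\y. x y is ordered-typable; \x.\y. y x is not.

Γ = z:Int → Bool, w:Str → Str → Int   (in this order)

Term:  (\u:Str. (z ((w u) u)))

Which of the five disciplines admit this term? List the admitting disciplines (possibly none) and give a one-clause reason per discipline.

admitted in: relevant, unrestricted
use counts: z ×1; w ×1; u [bound] ×2
order of uses: z, w, u, u
typing: well-typed — term : Str → Bool
ordered: ✗ — uses contraction: u ×2
linear: ✗ — uses contraction: u ×2
affine: ✗ — uses contraction: u ×2
relevant: ✓ — every one of z, w, u appears
unrestricted: ✓ — typability at Str → Bool is all that's needed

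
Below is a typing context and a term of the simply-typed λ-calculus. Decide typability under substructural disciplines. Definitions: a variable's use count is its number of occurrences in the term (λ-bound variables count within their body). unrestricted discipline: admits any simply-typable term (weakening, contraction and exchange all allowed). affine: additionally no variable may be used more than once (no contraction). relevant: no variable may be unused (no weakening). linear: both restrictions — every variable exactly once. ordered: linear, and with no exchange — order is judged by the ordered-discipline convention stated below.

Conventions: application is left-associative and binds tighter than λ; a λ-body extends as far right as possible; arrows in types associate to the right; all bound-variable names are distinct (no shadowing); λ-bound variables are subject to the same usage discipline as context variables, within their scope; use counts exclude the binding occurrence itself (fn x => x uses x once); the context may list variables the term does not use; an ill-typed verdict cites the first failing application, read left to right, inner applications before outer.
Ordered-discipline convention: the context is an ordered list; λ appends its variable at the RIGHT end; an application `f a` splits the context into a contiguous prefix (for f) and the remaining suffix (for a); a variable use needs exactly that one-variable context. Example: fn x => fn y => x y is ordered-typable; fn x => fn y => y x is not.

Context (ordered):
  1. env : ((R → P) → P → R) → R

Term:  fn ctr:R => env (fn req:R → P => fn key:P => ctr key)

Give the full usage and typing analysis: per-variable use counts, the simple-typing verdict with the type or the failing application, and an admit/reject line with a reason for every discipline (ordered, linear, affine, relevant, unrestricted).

counts: env=1, ctr [bound]=1, req [bound]=0, key [bound]=1
order of uses: env, ctr, key
typing: ill-typed: non-function type R applied to an argument
ordered: ✗, not simply typable
linear: ✗, fails simple typing
affine: ✗, a type mismatch blocks all five
relevant: ✗, the type mismatch rejects it
unrestricted: ✗, not simply typable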